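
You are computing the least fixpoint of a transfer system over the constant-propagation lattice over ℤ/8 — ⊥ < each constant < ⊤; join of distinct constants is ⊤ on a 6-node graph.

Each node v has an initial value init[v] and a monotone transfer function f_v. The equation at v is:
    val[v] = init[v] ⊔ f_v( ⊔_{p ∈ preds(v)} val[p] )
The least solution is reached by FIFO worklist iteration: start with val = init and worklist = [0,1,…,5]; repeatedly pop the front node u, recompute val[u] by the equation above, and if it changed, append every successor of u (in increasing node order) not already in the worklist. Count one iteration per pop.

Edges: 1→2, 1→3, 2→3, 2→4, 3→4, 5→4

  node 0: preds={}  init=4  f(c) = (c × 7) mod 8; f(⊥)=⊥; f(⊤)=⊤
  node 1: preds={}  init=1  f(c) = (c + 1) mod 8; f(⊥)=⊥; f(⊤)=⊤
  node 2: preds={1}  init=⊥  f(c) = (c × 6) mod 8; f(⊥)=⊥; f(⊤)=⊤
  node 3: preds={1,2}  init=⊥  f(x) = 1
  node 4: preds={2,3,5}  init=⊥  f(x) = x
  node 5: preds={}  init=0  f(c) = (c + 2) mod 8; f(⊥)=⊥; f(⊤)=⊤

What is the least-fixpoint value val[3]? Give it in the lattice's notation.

1

Worklist (6 pops):
  #1 pop 0: in=⊥ → 4 (no change)
  #2 pop 1: in=⊥ → 1 (no change)
  #3 pop 2: in=1 → 6 (was ⊥); enqueue []
  #4 pop 3: in=⊤ → 1 (was ⊥); enqueue []
  #5 pop 4: in=⊤ → ⊤ (was ⊥); enqueue []
  #6 pop 5: in=⊥ → 0 (no change)

Fixpoint:
  val[0] = 4
  val[1] = 1
  val[2] = 6
  val[3] = 1
  val[4] = ⊤
  val[5] = 0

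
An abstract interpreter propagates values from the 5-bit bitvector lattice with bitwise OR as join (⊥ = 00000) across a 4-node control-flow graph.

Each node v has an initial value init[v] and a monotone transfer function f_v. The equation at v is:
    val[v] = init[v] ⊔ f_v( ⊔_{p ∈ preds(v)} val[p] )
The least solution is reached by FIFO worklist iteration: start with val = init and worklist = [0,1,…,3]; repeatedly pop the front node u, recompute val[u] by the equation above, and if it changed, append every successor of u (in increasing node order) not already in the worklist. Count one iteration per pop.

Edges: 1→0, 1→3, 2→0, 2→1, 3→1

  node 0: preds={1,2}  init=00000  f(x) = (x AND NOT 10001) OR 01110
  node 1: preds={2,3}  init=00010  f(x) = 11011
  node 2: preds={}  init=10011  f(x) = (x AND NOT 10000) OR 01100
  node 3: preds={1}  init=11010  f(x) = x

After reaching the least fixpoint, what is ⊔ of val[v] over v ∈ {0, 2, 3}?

Worklist (6 pops):
  #1 pop 0: in=10011 → 01110 (was 00000); enqueue []
  #2 pop 1: in=11011 → 11011 (was 00010); enqueue [0]
  #3 pop 2: in=00000 → 11111 (was 10011); enqueue [1]
  #4 pop 3: in=11011 → 11011 (was 11010); enqueue []
  #5 pop 0: in=11111 → 01110 (no change)
  #6 pop 1: in=11111 → 11011 (no change)

Fixpoint:
  val[0] = 01110
  val[1] = 11011
  val[2] = 11111
  val[3] = 11011

11111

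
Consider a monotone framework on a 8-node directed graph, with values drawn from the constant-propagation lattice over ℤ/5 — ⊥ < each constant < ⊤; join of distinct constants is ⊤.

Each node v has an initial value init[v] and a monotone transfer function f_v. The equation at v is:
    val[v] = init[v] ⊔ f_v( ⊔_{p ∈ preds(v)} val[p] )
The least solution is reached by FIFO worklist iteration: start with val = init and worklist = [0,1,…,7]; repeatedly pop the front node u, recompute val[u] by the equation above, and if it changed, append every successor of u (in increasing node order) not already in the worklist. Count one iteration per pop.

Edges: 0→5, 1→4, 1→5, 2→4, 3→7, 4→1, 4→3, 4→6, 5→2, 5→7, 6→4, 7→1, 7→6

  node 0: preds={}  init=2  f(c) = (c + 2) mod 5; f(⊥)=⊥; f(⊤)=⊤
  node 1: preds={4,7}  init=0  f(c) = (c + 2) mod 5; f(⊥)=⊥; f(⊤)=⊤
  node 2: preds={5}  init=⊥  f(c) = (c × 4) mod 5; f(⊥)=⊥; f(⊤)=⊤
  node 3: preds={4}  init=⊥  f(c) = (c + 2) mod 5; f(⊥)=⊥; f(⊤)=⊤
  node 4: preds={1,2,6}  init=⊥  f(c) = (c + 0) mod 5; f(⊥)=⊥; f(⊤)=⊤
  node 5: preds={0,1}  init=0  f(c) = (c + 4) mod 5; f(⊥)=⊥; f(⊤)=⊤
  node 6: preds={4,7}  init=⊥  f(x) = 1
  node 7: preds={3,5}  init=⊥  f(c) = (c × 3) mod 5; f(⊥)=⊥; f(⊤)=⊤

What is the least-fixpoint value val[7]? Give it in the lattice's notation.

⊤

Trace (18 dequeues):
  [1] u=0 | in ⊥ | out 2 | ==
  [2] u=1 | in ⊥ | out 0 | ==
  [3] u=2 | in 0 | out 0 | prev ⊥ | push {}
  [4] u=3 | in ⊥ | out ⊥ | ==
  [5] u=4 | in 0 | out 0 | prev ⊥ | push {1,3}
  [6] u=5 | in ⊤ | out ⊤ | prev 0 | push {2}
  [7] u=6 | in 0 | out 1 | prev ⊥ | push {4}
  [8] u=7 | in ⊤ | out ⊤ | prev ⊥ | push {6}
  [9] u=1 | in ⊤ | out ⊤ | prev 0 | push {5}
  [10] u=3 | in 0 | out 2 | prev ⊥ | push {7}
  [11] u=2 | in ⊤ | out ⊤ | prev 0 | push {}
  [12] u=4 | in ⊤ | out ⊤ | prev 0 | push {1,3}
  [13] u=6 | in ⊤ | out 1 | ==
  [14] u=5 | in ⊤ | out ⊤ | ==
  [15] u=7 | in ⊤ | out ⊤ | ==
  [16] u=1 | in ⊤ | out ⊤ | ==
  [17] u=3 | in ⊤ | out ⊤ | prev 2 | push {7}
  [18] u=7 | in ⊤ | out ⊤ | ==

Converged values:
  [0] 2
  [1] ⊤
  [2] ⊤
  [3] ⊤
  [4] ⊤
  [5] ⊤
  [6] 1
  [7] ⊤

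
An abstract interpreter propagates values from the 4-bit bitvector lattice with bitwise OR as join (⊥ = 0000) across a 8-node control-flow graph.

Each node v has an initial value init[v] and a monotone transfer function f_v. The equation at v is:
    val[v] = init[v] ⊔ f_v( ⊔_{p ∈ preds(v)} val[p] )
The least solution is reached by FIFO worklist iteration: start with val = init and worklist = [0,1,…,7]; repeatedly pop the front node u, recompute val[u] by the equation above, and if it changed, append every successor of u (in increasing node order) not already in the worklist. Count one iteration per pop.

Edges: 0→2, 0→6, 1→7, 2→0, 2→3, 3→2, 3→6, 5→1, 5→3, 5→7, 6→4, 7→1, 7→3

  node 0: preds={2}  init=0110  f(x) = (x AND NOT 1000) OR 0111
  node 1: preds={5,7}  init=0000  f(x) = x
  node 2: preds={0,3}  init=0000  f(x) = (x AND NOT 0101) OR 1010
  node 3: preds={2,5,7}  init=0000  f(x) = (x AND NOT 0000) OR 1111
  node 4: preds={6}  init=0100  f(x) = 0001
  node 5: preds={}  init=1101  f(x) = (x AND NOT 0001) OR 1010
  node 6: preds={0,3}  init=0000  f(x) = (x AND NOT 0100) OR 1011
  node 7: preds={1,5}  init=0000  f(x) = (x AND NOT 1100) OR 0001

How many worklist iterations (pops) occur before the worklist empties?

14

Iteration log — 14 steps:
  step 1. node 0  ⊔preds=0000  new=0111  old=0110  +wl: 
  step 2. node 1  ⊔preds=1101  new=1101  old=0000  +wl: 
  step 3. node 2  ⊔preds=0111  new=1010  old=0000  +wl: 0
  step 4. node 3  ⊔preds=1111  new=1111  old=0000  +wl: 2
  step 5. node 4  ⊔preds=0000  new=0101  old=0100  +wl: 
  step 6. node 5  ⊔preds=0000  new=1111  old=1101  +wl: 1,3
  step 7. node 6  ⊔preds=1111  new=1011  old=0000  +wl: 4
  step 8. node 7  ⊔preds=1111  new=0011  old=0000  +wl: 
  step 9. node 0  ⊔preds=1010  new=0111  stable
  step 10. node 2  ⊔preds=1111  new=1010  stable
  step 11. node 1  ⊔preds=1111  new=1111  old=1101  +wl: 7
  step 12. node 3  ⊔preds=1111  new=1111  stable
  step 13. node 4  ⊔preds=1011  new=0101  stable
  step 14. node 7  ⊔preds=1111  new=0011  stable

Least fixpoint reached:
  node 0: 0111
  node 1: 1111
  node 2: 1010
  node 3: 1111
  node 4: 0101
  node 5: 1111
  node 6: 1011
  node 7: 0011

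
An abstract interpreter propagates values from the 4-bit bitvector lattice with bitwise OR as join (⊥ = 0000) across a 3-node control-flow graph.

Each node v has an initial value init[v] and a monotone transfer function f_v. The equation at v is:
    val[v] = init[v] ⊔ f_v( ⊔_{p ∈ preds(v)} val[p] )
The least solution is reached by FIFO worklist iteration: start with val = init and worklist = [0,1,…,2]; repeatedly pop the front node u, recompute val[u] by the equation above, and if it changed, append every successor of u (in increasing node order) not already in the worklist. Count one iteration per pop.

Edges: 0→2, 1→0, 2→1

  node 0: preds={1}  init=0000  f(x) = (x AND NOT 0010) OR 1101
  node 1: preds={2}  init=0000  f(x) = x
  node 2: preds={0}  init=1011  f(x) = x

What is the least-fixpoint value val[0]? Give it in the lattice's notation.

1101

Trace (6 dequeues):
  [1] u=0 | in 0000 | out 1101 | prev 0000 | push {}
  [2] u=1 | in 1011 | out 1011 | prev 0000 | push {0}
  [3] u=2 | in 1101 | out 1111 | prev 1011 | push {1}
  [4] u=0 | in 1011 | out 1101 | ==
  [5] u=1 | in 1111 | out 1111 | prev 1011 | push {0}
  [6] u=0 | in 1111 | out 1101 | ==

Converged values:
  [0] 1101
  [1] 1111
  [2] 1111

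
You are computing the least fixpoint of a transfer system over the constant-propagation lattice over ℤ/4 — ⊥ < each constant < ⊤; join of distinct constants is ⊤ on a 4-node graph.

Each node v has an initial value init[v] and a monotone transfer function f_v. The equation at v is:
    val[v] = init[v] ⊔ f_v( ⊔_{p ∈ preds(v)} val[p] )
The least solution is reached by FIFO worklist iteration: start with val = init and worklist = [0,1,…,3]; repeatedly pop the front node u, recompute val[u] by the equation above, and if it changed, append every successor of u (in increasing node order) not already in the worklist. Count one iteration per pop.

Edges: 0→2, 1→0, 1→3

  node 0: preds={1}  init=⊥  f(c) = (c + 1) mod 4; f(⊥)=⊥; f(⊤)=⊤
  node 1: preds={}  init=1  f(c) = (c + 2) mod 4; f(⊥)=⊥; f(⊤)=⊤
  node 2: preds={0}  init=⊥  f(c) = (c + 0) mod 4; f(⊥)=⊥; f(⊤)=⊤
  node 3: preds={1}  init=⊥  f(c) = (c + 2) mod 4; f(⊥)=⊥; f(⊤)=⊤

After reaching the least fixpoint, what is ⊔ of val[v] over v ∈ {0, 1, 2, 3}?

⊤

Trace (4 dequeues):
  [1] u=0 | in 1 | out 2 | prev ⊥ | push {}
  [2] u=1 | in ⊥ | out 1 | ==
  [3] u=2 | in 2 | out 2 | prev ⊥ | push {}
  [4] u=3 | in 1 | out 3 | prev ⊥ | push {}

Converged values:
  [0] 2
  [1] 1
  [2] 2
  [3] 3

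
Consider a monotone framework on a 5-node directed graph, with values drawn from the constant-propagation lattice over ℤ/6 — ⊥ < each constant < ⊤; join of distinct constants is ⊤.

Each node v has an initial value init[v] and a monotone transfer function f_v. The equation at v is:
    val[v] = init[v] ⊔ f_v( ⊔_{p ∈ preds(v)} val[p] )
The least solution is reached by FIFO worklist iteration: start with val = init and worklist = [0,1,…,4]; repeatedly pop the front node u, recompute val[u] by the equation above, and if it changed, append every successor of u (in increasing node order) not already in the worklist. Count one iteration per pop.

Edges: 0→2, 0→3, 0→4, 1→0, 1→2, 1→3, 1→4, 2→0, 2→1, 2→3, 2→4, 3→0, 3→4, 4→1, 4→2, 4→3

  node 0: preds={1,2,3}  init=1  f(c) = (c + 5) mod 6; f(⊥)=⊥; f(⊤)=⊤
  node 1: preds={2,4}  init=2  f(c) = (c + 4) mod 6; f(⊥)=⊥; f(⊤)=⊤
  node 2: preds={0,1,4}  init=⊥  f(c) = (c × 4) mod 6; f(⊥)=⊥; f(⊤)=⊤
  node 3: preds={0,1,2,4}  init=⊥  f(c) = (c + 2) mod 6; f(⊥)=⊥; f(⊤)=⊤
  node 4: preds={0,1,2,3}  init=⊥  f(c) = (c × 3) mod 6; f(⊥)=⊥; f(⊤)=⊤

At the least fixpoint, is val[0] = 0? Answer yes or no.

Worklist (11 pops):
  #1 pop 0: in=2 → 1 (no change)
  #2 pop 1: in=⊥ → 2 (no change)
  #3 pop 2: in=⊤ → ⊤ (was ⊥); enqueue [0,1]
  #4 pop 3: in=⊤ → ⊤ (was ⊥); enqueue []
  #5 pop 4: in=⊤ → ⊤ (was ⊥); enqueue [2,3]
  #6 pop 0: in=⊤ → ⊤ (was 1); enqueue [4]
  #7 pop 1: in=⊤ → ⊤ (was 2); enqueue [0]
  #8 pop 2: in=⊤ → ⊤ (no change)
  #9 pop 3: in=⊤ → ⊤ (no change)
  #10 pop 4: in=⊤ → ⊤ (no change)
  #11 pop 0: in=⊤ → ⊤ (no change)

Fixpoint:
  val[0] = ⊤
  val[1] = ⊤
  val[2] = ⊤
  val[3] = ⊤
  val[4] = ⊤

no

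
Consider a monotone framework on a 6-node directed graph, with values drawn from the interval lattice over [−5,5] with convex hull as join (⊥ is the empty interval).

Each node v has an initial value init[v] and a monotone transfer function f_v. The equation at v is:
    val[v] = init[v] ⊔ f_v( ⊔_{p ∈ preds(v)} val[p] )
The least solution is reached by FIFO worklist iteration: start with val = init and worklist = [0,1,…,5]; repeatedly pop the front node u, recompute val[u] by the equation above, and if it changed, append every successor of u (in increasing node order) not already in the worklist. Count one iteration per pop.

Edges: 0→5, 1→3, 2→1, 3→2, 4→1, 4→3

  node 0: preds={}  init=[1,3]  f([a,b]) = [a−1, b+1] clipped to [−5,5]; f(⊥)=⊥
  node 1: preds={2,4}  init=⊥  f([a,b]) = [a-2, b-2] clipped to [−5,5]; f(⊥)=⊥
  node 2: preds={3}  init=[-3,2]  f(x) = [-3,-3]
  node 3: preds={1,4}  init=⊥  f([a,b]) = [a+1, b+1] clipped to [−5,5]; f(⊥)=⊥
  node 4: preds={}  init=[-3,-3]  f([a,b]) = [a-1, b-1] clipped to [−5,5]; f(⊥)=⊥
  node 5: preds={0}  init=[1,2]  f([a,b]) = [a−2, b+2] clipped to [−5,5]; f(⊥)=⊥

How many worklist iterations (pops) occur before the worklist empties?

7

Iteration log — 7 steps:
  step 1. node 0  ⊔preds=⊥  new=[1,3]  stable
  step 2. node 1  ⊔preds=[-3,2]  new=[-5,0]  old=⊥  +wl: 
  step 3. node 2  ⊔preds=⊥  new=[-3,2]  stable
  step 4. node 3  ⊔preds=[-5,0]  new=[-4,1]  old=⊥  +wl: 2
  step 5. node 4  ⊔preds=⊥  new=[-3,-3]  stable
  step 6. node 5  ⊔preds=[1,3]  new=[-1,5]  old=[1,2]  +wl: 
  step 7. node 2  ⊔preds=[-4,1]  new=[-3,2]  stable

Least fixpoint reached:
  node 0: [1,3]
  node 1: [-5,0]
  node 2: [-3,2]
  node 3: [-4,1]
  node 4: [-3,-3]
  node 5: [-1,5]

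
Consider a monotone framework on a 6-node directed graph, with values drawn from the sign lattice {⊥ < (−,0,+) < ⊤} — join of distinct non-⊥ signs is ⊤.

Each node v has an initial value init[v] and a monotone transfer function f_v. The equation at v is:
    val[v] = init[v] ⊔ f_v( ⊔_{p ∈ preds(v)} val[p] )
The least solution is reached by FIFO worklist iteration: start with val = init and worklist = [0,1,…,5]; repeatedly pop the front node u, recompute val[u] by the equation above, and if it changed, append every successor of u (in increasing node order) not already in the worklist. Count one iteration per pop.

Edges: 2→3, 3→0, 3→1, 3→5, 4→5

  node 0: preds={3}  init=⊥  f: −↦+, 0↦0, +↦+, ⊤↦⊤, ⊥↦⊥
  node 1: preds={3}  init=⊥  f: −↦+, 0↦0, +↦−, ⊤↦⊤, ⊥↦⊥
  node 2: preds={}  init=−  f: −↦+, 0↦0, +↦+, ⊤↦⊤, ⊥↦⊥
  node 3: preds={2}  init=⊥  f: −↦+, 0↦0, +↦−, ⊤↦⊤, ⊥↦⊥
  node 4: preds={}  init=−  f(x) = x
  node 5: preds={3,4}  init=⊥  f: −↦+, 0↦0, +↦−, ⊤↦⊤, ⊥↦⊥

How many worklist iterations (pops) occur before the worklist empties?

8

Iteration log — 8 steps:
  step 1. node 0  ⊔preds=⊥  new=⊥  stable
  step 2. node 1  ⊔preds=⊥  new=⊥  stable
  step 3. node 2  ⊔preds=⊥  new=−  stable
  step 4. node 3  ⊔preds=−  new=+  old=⊥  +wl: 0,1
  step 5. node 4  ⊔preds=⊥  new=−  stable
  step 6. node 5  ⊔preds=⊤  new=⊤  old=⊥  +wl: 
  step 7. node 0  ⊔preds=+  new=+  old=⊥  +wl: 
  step 8. node 1  ⊔preds=+  new=−  old=⊥  +wl: 

Least fixpoint reached:
  node 0: +
  node 1: −
  node 2: −
  node 3: +
  node 4: −
  node 5: ⊤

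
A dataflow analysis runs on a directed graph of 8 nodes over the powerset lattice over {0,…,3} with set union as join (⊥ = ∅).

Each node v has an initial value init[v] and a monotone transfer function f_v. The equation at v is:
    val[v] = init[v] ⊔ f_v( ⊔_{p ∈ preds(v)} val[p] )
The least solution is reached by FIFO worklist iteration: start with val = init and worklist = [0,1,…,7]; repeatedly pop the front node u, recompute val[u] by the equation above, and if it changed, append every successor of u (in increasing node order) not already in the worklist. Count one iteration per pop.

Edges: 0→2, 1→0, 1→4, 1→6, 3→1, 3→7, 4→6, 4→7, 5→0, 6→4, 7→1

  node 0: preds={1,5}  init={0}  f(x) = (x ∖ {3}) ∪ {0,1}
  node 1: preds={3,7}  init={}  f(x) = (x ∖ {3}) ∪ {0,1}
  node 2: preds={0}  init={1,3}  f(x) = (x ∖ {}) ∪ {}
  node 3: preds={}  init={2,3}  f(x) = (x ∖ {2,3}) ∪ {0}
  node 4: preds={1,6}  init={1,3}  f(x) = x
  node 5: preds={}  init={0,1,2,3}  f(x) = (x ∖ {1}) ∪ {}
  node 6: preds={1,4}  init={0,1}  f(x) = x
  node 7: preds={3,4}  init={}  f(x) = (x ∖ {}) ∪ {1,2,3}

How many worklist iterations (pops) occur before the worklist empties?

Trace (11 dequeues):
  [1] u=0 | in {0,1,2,3} | out {0,1,2} | prev {0} | push {}
  [2] u=1 | in {2,3} | out {0,1,2} | prev {} | push {0}
  [3] u=2 | in {0,1,2} | out {0,1,2,3} | prev {1,3} | push {}
  [4] u=3 | in {} | out {0,2,3} | prev {2,3} | push {1}
  [5] u=4 | in {0,1,2} | out {0,1,2,3} | prev {1,3} | push {}
  [6] u=5 | in {} | out {0,1,2,3} | ==
  [7] u=6 | in {0,1,2,3} | out {0,1,2,3} | prev {0,1} | push {4}
  [8] u=7 | in {0,1,2,3} | out {0,1,2,3} | prev {} | push {}
  [9] u=0 | in {0,1,2,3} | out {0,1,2} | ==
  [10] u=1 | in {0,1,2,3} | out {0,1,2} | ==
  [11] u=4 | in {0,1,2,3} | out {0,1,2,3} | ==

Converged values:
  [0] {0,1,2}
  [1] {0,1,2}
  [2] {0,1,2,3}
  [3] {0,2,3}
  [4] {0,1,2,3}
  [5] {0,1,2,3}
  [6] {0,1,2,3}
  [7] {0,1,2,3}

11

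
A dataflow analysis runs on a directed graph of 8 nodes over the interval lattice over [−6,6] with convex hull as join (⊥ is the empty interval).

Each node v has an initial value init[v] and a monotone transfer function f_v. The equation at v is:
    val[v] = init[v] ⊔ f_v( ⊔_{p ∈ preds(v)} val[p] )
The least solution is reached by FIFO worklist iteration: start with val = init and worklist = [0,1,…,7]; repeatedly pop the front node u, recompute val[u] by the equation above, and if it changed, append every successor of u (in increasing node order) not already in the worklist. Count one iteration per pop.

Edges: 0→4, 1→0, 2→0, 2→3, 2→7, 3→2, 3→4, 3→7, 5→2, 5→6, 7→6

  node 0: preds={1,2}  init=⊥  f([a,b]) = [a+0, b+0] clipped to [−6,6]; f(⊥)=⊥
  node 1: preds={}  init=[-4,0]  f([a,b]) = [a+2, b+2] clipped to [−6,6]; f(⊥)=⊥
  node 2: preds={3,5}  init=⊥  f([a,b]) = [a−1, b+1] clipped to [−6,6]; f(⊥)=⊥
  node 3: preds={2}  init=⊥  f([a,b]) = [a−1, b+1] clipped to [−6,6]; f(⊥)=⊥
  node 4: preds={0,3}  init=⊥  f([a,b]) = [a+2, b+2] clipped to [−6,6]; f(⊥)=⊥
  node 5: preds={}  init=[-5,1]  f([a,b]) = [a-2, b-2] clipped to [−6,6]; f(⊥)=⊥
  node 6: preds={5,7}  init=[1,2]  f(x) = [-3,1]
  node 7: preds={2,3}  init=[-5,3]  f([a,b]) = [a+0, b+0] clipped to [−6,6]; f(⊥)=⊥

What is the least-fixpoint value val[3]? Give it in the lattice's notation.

Worklist (24 pops):
  #1 pop 0: in=[-4,0] → [-4,0] (was ⊥); enqueue []
  #2 pop 1: in=⊥ → [-4,0] (no change)
  #3 pop 2: in=[-5,1] → [-6,2] (was ⊥); enqueue [0]
  #4 pop 3: in=[-6,2] → [-6,3] (was ⊥); enqueue [2]
  #5 pop 4: in=[-6,3] → [-4,5] (was ⊥); enqueue []
  #6 pop 5: in=⊥ → [-5,1] (no change)
  #7 pop 6: in=[-5,3] → [-3,2] (was [1,2]); enqueue []
  #8 pop 7: in=[-6,3] → [-6,3] (was [-5,3]); enqueue [6]
  #9 pop 0: in=[-6,2] → [-6,2] (was [-4,0]); enqueue [4]
  #10 pop 2: in=[-6,3] → [-6,4] (was [-6,2]); enqueue [0,3,7]
  #11 pop 6: in=[-6,3] → [-3,2] (no change)
  #12 pop 4: in=[-6,3] → [-4,5] (no change)
  #13 pop 0: in=[-6,4] → [-6,4] (was [-6,2]); enqueue [4]
  #14 pop 3: in=[-6,4] → [-6,5] (was [-6,3]); enqueue [2]
  #15 pop 7: in=[-6,5] → [-6,5] (was [-6,3]); enqueue [6]
  #16 pop 4: in=[-6,5] → [-4,6] (was [-4,5]); enqueue []
  #17 pop 2: in=[-6,5] → [-6,6] (was [-6,4]); enqueue [0,3,7]
  #18 pop 6: in=[-6,5] → [-3,2] (no change)
  #19 pop 0: in=[-6,6] → [-6,6] (was [-6,4]); enqueue [4]
  #20 pop 3: in=[-6,6] → [-6,6] (was [-6,5]); enqueue [2]
  #21 pop 7: in=[-6,6] → [-6,6] (was [-6,5]); enqueue [6]
  #22 pop 4: in=[-6,6] → [-4,6] (no change)
  #23 pop 2: in=[-6,6] → [-6,6] (no change)
  #24 pop 6: in=[-6,6] → [-3,2] (no change)

Fixpoint:
  val[0] = [-6,6]
  val[1] = [-4,0]
  val[2] = [-6,6]
  val[3] = [-6,6]
  val[4] = [-4,6]
  val[5] = [-5,1]
  val[6] = [-3,2]
  val[7] = [-6,6]

[-6,6]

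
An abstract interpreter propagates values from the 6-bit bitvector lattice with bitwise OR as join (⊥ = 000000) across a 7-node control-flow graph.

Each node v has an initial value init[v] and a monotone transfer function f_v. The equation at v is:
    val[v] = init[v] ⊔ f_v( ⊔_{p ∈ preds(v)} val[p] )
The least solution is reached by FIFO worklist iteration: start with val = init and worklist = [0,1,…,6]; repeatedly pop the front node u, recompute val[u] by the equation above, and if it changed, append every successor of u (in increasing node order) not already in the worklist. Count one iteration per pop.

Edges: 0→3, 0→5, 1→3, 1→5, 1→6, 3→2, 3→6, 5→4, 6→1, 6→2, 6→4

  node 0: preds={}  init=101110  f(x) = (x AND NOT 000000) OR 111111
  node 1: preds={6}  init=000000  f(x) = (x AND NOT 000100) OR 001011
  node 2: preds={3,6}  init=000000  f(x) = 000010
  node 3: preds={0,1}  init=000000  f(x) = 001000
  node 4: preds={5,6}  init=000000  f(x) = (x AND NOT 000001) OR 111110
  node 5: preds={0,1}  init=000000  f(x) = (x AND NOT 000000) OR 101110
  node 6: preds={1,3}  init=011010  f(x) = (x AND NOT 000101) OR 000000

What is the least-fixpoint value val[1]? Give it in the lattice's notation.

011011

Iteration log — 9 steps:
  step 1. node 0  ⊔preds=000000  new=111111  old=101110  +wl: 
  step 2. node 1  ⊔preds=011010  new=011011  old=000000  +wl: 
  step 3. node 2  ⊔preds=011010  new=000010  old=000000  +wl: 
  step 4. node 3  ⊔preds=111111  new=001000  old=000000  +wl: 2
  step 5. node 4  ⊔preds=011010  new=111110  old=000000  +wl: 
  step 6. node 5  ⊔preds=111111  new=111111  old=000000  +wl: 4
  step 7. node 6  ⊔preds=011011  new=011010  stable
  step 8. node 2  ⊔preds=011010  new=000010  stable
  step 9. node 4  ⊔preds=111111  new=111110  stable

Least fixpoint reached:
  node 0: 111111
  node 1: 011011
  node 2: 000010
  node 3: 001000
  node 4: 111110
  node 5: 111111
  node 6: 011010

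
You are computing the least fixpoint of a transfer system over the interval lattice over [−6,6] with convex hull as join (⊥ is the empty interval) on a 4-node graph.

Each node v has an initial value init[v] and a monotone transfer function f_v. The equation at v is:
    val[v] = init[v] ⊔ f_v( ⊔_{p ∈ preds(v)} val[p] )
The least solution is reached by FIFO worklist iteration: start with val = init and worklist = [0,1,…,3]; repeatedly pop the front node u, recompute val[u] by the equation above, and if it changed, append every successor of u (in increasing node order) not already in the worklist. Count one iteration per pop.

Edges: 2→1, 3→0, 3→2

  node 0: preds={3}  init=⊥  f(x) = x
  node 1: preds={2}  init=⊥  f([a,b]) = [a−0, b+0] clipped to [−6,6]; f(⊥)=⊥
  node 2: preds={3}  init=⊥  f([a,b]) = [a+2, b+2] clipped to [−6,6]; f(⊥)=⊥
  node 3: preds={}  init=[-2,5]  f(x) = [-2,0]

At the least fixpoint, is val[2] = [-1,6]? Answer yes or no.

Trace (5 dequeues):
  [1] u=0 | in [-2,5] | out [-2,5] | prev ⊥ | push {}
  [2] u=1 | in ⊥ | out ⊥ | ==
  [3] u=2 | in [-2,5] | out [0,6] | prev ⊥ | push {1}
  [4] u=3 | in ⊥ | out [-2,5] | ==
  [5] u=1 | in [0,6] | out [0,6] | prev ⊥ | push {}

Converged values:
  [0] [-2,5]
  [1] [0,6]
  [2] [0,6]
  [3] [-2,5]

no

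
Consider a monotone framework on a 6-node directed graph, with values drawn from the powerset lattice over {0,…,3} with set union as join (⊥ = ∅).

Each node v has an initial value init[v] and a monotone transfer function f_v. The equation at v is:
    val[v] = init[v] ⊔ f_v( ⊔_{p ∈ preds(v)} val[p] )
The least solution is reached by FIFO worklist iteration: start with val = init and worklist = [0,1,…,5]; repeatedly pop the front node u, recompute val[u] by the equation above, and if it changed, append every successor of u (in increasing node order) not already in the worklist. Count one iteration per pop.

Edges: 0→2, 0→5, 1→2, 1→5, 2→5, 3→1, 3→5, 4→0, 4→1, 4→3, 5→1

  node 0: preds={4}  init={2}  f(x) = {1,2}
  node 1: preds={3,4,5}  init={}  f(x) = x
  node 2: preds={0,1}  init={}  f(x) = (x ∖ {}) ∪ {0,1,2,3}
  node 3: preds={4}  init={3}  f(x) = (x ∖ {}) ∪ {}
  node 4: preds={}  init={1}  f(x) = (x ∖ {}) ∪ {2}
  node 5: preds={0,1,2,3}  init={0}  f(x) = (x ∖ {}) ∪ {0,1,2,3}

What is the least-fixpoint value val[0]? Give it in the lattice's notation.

{1,2}

Worklist (12 pops):
  #1 pop 0: in={1} → {1,2} (was {2}); enqueue []
  #2 pop 1: in={0,1,3} → {0,1,3} (was {}); enqueue []
  #3 pop 2: in={0,1,2,3} → {0,1,2,3} (was {}); enqueue []
  #4 pop 3: in={1} → {1,3} (was {3}); enqueue [1]
  #5 pop 4: in={} → {1,2} (was {1}); enqueue [0,3]
  #6 pop 5: in={0,1,2,3} → {0,1,2,3} (was {0}); enqueue []
  #7 pop 1: in={0,1,2,3} → {0,1,2,3} (was {0,1,3}); enqueue [2,5]
  #8 pop 0: in={1,2} → {1,2} (no change)
  #9 pop 3: in={1,2} → {1,2,3} (was {1,3}); enqueue [1]
  #10 pop 2: in={0,1,2,3} → {0,1,2,3} (no change)
  #11 pop 5: in={0,1,2,3} → {0,1,2,3} (no change)
  #12 pop 1: in={0,1,2,3} → {0,1,2,3} (no change)

Fixpoint:
  val[0] = {1,2}
  val[1] = {0,1,2,3}
  val[2] = {0,1,2,3}
  val[3] = {1,2,3}
  val[4] = {1,2}
  val[5] = {0,1,2,3}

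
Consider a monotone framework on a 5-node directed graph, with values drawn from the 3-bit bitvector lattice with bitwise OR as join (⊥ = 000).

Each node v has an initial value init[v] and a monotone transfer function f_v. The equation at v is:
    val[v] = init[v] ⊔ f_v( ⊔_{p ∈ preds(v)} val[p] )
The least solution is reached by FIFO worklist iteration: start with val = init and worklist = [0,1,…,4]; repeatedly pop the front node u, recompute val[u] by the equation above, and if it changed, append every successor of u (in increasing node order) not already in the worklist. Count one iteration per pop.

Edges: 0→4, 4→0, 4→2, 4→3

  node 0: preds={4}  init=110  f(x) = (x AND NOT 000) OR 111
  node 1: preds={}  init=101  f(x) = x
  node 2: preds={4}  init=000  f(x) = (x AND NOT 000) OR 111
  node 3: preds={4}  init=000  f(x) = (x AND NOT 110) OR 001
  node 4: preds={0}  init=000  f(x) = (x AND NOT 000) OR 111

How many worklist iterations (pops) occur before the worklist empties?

Trace (8 dequeues):
  [1] u=0 | in 000 | out 111 | prev 110 | push {}
  [2] u=1 | in 000 | out 101 | ==
  [3] u=2 | in 000 | out 111 | prev 000 | push {}
  [4] u=3 | in 000 | out 001 | prev 000 | push {}
  [5] u=4 | in 111 | out 111 | prev 000 | push {0,2,3}
  [6] u=0 | in 111 | out 111 | ==
  [7] u=2 | in 111 | out 111 | ==
  [8] u=3 | in 111 | out 001 | ==

Converged values:
  [0] 111
  [1] 101
  [2] 111
  [3] 001
  [4] 111

8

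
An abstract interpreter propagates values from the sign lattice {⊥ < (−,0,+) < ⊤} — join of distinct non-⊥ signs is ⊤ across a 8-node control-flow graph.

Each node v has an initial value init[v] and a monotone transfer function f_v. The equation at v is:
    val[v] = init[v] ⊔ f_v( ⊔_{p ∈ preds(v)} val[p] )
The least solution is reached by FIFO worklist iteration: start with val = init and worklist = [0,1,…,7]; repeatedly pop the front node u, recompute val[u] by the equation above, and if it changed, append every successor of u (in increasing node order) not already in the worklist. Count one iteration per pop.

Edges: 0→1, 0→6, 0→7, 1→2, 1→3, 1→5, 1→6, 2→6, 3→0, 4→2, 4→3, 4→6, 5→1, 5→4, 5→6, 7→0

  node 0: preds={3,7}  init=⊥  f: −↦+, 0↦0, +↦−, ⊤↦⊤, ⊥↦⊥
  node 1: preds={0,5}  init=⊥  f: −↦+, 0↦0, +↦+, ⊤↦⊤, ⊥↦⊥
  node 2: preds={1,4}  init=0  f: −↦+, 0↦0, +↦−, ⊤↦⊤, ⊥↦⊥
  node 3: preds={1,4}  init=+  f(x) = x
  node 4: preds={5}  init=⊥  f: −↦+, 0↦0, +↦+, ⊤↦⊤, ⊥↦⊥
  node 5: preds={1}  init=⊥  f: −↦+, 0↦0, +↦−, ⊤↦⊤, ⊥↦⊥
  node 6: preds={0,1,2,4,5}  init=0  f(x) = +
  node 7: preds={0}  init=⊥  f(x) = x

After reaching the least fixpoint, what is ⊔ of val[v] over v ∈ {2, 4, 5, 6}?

Worklist (26 pops):
  #1 pop 0: in=+ → − (was ⊥); enqueue []
  #2 pop 1: in=− → + (was ⊥); enqueue []
  #3 pop 2: in=+ → ⊤ (was 0); enqueue []
  #4 pop 3: in=+ → + (no change)
  #5 pop 4: in=⊥ → ⊥ (no change)
  #6 pop 5: in=+ → − (was ⊥); enqueue [1,4]
  #7 pop 6: in=⊤ → ⊤ (was 0); enqueue []
  #8 pop 7: in=− → − (was ⊥); enqueue [0]
  #9 pop 1: in=− → + (no change)
  #10 pop 4: in=− → + (was ⊥); enqueue [2,3,6]
  #11 pop 0: in=⊤ → ⊤ (was −); enqueue [1,7]
  #12 pop 2: in=+ → ⊤ (no change)
  #13 pop 3: in=+ → + (no change)
  #14 pop 6: in=⊤ → ⊤ (no change)
  #15 pop 1: in=⊤ → ⊤ (was +); enqueue [2,3,5,6]
  #16 pop 7: in=⊤ → ⊤ (was −); enqueue [0]
  #17 pop 2: in=⊤ → ⊤ (no change)
  #18 pop 3: in=⊤ → ⊤ (was +); enqueue []
  #19 pop 5: in=⊤ → ⊤ (was −); enqueue [1,4]
  #20 pop 6: in=⊤ → ⊤ (no change)
  #21 pop 0: in=⊤ → ⊤ (no change)
  #22 pop 1: in=⊤ → ⊤ (no change)
  #23 pop 4: in=⊤ → ⊤ (was +); enqueue [2,3,6]
  #24 pop 2: in=⊤ → ⊤ (no change)
  #25 pop 3: in=⊤ → ⊤ (no change)
  #26 pop 6: in=⊤ → ⊤ (no change)

Fixpoint:
  val[0] = ⊤
  val[1] = ⊤
  val[2] = ⊤
  val[3] = ⊤
  val[4] = ⊤
  val[5] = ⊤
  val[6] = ⊤
  val[7] = ⊤

⊤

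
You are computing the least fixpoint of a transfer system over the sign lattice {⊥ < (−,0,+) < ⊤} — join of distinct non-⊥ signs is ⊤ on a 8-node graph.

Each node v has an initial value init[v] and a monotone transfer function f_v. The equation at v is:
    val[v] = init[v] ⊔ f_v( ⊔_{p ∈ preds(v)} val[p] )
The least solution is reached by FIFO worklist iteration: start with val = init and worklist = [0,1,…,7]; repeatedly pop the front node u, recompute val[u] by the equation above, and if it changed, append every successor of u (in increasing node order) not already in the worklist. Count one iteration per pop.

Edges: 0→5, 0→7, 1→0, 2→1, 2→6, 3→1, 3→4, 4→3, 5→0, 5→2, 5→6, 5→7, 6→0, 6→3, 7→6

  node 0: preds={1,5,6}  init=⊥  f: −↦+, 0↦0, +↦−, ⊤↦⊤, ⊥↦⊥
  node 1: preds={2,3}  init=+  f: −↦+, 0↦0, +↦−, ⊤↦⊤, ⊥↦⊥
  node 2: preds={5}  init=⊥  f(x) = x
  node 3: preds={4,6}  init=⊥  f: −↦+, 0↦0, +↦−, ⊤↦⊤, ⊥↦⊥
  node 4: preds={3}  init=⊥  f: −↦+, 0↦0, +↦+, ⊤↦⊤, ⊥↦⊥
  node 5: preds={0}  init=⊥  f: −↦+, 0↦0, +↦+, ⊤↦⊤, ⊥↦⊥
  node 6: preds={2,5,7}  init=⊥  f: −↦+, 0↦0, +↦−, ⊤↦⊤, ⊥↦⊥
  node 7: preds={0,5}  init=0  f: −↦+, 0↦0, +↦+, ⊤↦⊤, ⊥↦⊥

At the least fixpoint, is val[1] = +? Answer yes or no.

Worklist (21 pops):
  #1 pop 0: in=+ → − (was ⊥); enqueue []
  #2 pop 1: in=⊥ → + (no change)
  #3 pop 2: in=⊥ → ⊥ (no change)
  #4 pop 3: in=⊥ → ⊥ (no change)
  #5 pop 4: in=⊥ → ⊥ (no change)
  #6 pop 5: in=− → + (was ⊥); enqueue [0,2]
  #7 pop 6: in=⊤ → ⊤ (was ⊥); enqueue [3]
  #8 pop 7: in=⊤ → ⊤ (was 0); enqueue [6]
  #9 pop 0: in=⊤ → ⊤ (was −); enqueue [5,7]
  #10 pop 2: in=+ → + (was ⊥); enqueue [1]
  #11 pop 3: in=⊤ → ⊤ (was ⊥); enqueue [4]
  #12 pop 6: in=⊤ → ⊤ (no change)
  #13 pop 5: in=⊤ → ⊤ (was +); enqueue [0,2,6]
  #14 pop 7: in=⊤ → ⊤ (no change)
  #15 pop 1: in=⊤ → ⊤ (was +); enqueue []
  #16 pop 4: in=⊤ → ⊤ (was ⊥); enqueue [3]
  #17 pop 0: in=⊤ → ⊤ (no change)
  #18 pop 2: in=⊤ → ⊤ (was +); enqueue [1]
  #19 pop 6: in=⊤ → ⊤ (no change)
  #20 pop 3: in=⊤ → ⊤ (no change)
  #21 pop 1: in=⊤ → ⊤ (no change)

Fixpoint:
  val[0] = ⊤
  val[1] = ⊤
  val[2] = ⊤
  val[3] = ⊤
  val[4] = ⊤
  val[5] = ⊤
  val[6] = ⊤
  val[7] = ⊤

no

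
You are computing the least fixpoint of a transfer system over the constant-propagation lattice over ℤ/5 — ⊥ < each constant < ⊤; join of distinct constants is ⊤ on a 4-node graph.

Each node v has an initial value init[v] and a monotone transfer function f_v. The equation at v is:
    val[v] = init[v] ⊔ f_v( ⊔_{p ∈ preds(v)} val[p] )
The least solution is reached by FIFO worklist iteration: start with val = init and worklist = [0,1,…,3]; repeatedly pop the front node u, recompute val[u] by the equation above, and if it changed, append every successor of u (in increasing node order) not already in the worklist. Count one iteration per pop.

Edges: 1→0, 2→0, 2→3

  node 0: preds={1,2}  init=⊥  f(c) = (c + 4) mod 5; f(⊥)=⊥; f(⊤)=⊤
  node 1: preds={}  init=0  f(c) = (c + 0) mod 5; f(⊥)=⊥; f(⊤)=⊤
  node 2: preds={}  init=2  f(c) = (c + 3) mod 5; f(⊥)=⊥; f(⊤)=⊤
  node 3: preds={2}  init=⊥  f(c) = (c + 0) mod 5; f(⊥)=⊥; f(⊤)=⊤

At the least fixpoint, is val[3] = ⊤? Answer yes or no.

Trace (4 dequeues):
  [1] u=0 | in ⊤ | out ⊤ | prev ⊥ | push {}
  [2] u=1 | in ⊥ | out 0 | ==
  [3] u=2 | in ⊥ | out 2 | ==
  [4] u=3 | in 2 | out 2 | prev ⊥ | push {}

Converged values:
  [0] ⊤
  [1] 0
  [2] 2
  [3] 2

no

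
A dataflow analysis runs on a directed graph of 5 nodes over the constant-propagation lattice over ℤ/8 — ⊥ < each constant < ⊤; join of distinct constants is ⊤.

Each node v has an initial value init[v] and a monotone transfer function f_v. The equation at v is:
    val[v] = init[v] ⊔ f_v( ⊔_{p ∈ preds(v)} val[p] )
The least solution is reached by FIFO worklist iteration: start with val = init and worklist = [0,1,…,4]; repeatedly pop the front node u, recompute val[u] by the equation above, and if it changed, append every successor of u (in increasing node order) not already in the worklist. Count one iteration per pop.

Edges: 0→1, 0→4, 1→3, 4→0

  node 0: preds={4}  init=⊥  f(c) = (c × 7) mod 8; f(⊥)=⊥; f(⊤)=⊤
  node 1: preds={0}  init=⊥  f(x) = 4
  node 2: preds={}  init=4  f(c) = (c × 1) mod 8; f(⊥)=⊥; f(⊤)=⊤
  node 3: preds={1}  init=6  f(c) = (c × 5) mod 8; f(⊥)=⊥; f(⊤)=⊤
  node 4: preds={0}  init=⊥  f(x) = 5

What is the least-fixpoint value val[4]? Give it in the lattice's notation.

Trace (8 dequeues):
  [1] u=0 | in ⊥ | out ⊥ | ==
  [2] u=1 | in ⊥ | out 4 | prev ⊥ | push {}
  [3] u=2 | in ⊥ | out 4 | ==
  [4] u=3 | in 4 | out ⊤ | prev 6 | push {}
  [5] u=4 | in ⊥ | out 5 | prev ⊥ | push {0}
  [6] u=0 | in 5 | out 3 | prev ⊥ | push {1,4}
  [7] u=1 | in 3 | out 4 | ==
  [8] u=4 | in 3 | out 5 | ==

Converged values:
  [0] 3
  [1] 4
  [2] 4
  [3] ⊤
  [4] 5

5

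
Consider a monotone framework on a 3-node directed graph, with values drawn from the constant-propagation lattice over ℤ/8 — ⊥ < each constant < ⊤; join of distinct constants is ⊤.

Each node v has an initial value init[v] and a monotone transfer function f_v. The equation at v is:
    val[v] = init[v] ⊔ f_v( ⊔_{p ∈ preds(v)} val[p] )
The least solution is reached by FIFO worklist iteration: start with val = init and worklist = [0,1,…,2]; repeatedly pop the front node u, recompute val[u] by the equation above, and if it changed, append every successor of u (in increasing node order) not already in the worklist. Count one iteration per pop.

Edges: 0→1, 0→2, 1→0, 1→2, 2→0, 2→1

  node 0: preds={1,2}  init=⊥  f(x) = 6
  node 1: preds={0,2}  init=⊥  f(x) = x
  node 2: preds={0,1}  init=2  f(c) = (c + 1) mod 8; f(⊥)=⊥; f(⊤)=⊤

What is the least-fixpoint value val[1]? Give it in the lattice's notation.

⊤

Iteration log — 5 steps:
  step 1. node 0  ⊔preds=2  new=6  old=⊥  +wl: 
  step 2. node 1  ⊔preds=⊤  new=⊤  old=⊥  +wl: 0
  step 3. node 2  ⊔preds=⊤  new=⊤  old=2  +wl: 1
  step 4. node 0  ⊔preds=⊤  new=6  stable
  step 5. node 1  ⊔preds=⊤  new=⊤  stable

Least fixpoint reached:
  node 0: 6
  node 1: ⊤
  node 2: ⊤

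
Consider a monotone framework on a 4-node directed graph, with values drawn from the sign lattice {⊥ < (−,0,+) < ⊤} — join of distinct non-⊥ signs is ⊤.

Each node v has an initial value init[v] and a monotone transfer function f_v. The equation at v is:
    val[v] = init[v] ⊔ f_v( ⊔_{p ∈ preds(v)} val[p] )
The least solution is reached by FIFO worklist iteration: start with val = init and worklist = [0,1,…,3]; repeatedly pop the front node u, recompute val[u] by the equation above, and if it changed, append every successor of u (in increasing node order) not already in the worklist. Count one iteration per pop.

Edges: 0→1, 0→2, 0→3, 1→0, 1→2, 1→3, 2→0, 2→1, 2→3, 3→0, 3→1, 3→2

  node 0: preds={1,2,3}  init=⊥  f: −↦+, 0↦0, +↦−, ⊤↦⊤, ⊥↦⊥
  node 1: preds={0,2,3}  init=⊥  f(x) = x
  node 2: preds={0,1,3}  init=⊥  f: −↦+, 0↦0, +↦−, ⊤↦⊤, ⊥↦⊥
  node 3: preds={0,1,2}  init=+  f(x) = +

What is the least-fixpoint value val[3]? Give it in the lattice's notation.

Trace (8 dequeues):
  [1] u=0 | in + | out − | prev ⊥ | push {}
  [2] u=1 | in ⊤ | out ⊤ | prev ⊥ | push {0}
  [3] u=2 | in ⊤ | out ⊤ | prev ⊥ | push {1}
  [4] u=3 | in ⊤ | out + | ==
  [5] u=0 | in ⊤ | out ⊤ | prev − | push {2,3}
  [6] u=1 | in ⊤ | out ⊤ | ==
  [7] u=2 | in ⊤ | out ⊤ | ==
  [8] u=3 | in ⊤ | out + | ==

Converged values:
  [0] ⊤
  [1] ⊤
  [2] ⊤
  [3] +

+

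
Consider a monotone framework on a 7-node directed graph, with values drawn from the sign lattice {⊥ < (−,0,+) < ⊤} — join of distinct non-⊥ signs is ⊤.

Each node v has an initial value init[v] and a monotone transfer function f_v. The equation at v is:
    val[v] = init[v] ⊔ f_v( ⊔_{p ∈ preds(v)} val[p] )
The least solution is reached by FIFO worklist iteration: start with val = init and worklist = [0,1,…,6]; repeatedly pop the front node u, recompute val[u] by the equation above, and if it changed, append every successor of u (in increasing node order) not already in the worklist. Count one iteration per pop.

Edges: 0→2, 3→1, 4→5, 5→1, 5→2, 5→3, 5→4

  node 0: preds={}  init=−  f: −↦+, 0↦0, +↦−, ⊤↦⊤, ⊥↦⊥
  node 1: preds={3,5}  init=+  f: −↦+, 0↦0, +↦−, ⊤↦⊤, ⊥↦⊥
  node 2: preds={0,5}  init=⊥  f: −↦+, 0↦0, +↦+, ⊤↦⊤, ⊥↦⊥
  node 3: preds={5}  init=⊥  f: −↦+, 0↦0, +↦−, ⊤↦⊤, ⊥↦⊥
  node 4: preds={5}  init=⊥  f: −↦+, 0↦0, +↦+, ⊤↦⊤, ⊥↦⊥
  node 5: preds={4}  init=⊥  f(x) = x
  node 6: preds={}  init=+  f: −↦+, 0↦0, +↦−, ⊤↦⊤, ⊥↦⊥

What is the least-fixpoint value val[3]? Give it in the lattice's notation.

Iteration log — 7 steps:
  step 1. node 0  ⊔preds=⊥  new=−  stable
  step 2. node 1  ⊔preds=⊥  new=+  stable
  step 3. node 2  ⊔preds=−  new=+  old=⊥  +wl: 
  step 4. node 3  ⊔preds=⊥  new=⊥  stable
  step 5. node 4  ⊔preds=⊥  new=⊥  stable
  step 6. node 5  ⊔preds=⊥  new=⊥  stable
  step 7. node 6  ⊔preds=⊥  new=+  stable

Least fixpoint reached:
  node 0: −
  node 1: +
  node 2: +
  node 3: ⊥
  node 4: ⊥
  node 5: ⊥
  node 6: +

⊥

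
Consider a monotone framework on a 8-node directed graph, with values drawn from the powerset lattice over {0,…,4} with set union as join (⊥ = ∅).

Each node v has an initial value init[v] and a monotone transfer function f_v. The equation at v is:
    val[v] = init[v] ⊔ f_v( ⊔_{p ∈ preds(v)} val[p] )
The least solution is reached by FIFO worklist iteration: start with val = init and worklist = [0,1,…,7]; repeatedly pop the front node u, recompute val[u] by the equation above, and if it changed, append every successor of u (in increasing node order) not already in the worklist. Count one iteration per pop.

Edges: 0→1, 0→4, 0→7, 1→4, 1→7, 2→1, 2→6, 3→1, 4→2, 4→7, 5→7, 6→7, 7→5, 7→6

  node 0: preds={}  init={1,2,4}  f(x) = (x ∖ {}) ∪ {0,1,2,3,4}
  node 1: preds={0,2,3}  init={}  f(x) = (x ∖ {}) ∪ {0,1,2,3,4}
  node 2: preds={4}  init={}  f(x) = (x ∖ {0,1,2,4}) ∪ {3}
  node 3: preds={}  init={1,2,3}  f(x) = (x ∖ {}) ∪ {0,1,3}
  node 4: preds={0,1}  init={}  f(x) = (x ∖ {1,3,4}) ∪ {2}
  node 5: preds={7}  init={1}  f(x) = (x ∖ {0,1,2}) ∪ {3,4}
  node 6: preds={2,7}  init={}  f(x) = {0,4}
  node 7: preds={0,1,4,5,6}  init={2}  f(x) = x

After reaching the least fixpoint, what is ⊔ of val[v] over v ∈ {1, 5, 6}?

Trace (12 dequeues):
  [1] u=0 | in {} | out {0,1,2,3,4} | prev {1,2,4} | push {}
  [2] u=1 | in {0,1,2,3,4} | out {0,1,2,3,4} | prev {} | push {}
  [3] u=2 | in {} | out {3} | prev {} | push {1}
  [4] u=3 | in {} | out {0,1,2,3} | prev {1,2,3} | push {}
  [5] u=4 | in {0,1,2,3,4} | out {0,2} | prev {} | push {2}
  [6] u=5 | in {2} | out {1,3,4} | prev {1} | push {}
  [7] u=6 | in {2,3} | out {0,4} | prev {} | push {}
  [8] u=7 | in {0,1,2,3,4} | out {0,1,2,3,4} | prev {2} | push {5,6}
  [9] u=1 | in {0,1,2,3,4} | out {0,1,2,3,4} | ==
  [10] u=2 | in {0,2} | out {3} | ==
  [11] u=5 | in {0,1,2,3,4} | out {1,3,4} | ==
  [12] u=6 | in {0,1,2,3,4} | out {0,4} | ==

Converged values:
  [0] {0,1,2,3,4}
  [1] {0,1,2,3,4}
  [2] {3}
  [3] {0,1,2,3}
  [4] {0,2}
  [5] {1,3,4}
  [6] {0,4}
  [7] {0,1,2,3,4}

{0,1,2,3,4}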